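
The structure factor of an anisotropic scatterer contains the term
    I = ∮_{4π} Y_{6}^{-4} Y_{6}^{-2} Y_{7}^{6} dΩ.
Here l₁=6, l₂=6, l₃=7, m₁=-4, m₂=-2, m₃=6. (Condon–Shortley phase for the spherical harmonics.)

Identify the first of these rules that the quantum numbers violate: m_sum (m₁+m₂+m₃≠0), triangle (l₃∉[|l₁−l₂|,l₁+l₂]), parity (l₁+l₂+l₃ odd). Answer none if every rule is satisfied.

parity

azimuthal sum: -4 − 2 + 6 = 0  ✓
0 ≤ 7 ≤ 12 (triangle on l)  ✓
L = 6 + 6 + 7 = 19 (odd)  ✗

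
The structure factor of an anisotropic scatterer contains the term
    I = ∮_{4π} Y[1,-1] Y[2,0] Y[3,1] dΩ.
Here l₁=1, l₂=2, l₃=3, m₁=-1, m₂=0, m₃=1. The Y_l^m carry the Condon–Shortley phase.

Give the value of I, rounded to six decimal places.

-0.202301

m-sum 0 ✓  L=6 even ✓  1≤3≤3 ✓
Π(2lᵢ+1) = 3×5×7 = 105
triangle coeff Δ(1,2,3) = 1/105
Σ_t [0,0]: t=0:+1/4 = 1/4
(3j)²=3/35 [(1 2 3; 0 0 0)], sign=-1
Σ_t [0,0]: t=0:+1/8 = 1/8
(3j)²=2/35 [(1 2 3; -1 0 1)], sign=+1
⇒ 4πI² = 18/35
I = (-1)√(18/35/(4π)) = -0.20230066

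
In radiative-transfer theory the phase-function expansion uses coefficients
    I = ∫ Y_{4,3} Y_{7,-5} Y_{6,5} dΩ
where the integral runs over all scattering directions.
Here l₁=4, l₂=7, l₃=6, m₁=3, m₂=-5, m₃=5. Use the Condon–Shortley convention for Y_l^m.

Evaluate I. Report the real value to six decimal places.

0.000000

Σmᵢ = 3 ≠ 0, so the φ-integral vanishes; I = 0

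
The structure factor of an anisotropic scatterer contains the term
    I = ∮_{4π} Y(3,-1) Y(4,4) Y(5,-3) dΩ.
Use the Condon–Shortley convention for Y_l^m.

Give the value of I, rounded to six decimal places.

0.169606

m-sum 0 ✓  L=12 even ✓  1≤5≤7 ✓
Π(2lᵢ+1) = 7×9×11 = 693
triangle coeff Δ(3,4,5) = 1/180180
Σ_t [0,2]: t=0:+1/576 t=1:−1/144 t=2:+1/576 = -1/288
(3j)²=20/1001 [(3 4 5; 0 0 0)], sign=+1
Σ_t [2,2]: t=2:+1/5760 = 1/5760
(3j)²=56/2145 [(3 4 5; -1 4 -3)], sign=+1
⇒ 4πI² = 672/1859
I = (+1)√(672/1859/(4π)) = 0.16960553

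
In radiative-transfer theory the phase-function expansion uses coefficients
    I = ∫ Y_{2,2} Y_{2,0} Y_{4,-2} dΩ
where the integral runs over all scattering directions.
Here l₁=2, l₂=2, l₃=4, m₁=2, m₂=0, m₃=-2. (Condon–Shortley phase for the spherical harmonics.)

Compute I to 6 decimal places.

0.156078

Checks pass: Σm=0; 8 even; l₃=4∈[0,4].
(2·2+1)(2·2+1)(2·4+1) = 225
Δ: 0! 4! 4! / 9! → 1/630
sum: t=0:+1/16 = 1/16
3j²(2 2 4; 0 0 0) = Δ·Π!·Σ² = 2/35  (sign +1)
sum: t=0:+1/96 = 1/96
3j²(2 2 4; 2 0 -2) = Δ·Π!·Σ² = 1/42  (sign +1)
combine: 4πI² = 225·2/35·1/42 = 15/49
take √, sign +1: I = 0.15607835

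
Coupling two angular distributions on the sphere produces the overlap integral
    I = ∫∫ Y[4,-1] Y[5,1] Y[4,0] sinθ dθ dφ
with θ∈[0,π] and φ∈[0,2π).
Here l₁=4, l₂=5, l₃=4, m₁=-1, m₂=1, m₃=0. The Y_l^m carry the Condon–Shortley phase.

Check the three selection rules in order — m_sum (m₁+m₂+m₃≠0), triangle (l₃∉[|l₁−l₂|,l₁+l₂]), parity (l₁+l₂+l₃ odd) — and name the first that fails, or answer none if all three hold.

azimuthal sum: -1 + 1 + 0 = 0  ✓
1 ≤ 4 ≤ 9 (triangle on l)  ✓
L = 4 + 5 + 4 = 13 (odd)  ✗

parity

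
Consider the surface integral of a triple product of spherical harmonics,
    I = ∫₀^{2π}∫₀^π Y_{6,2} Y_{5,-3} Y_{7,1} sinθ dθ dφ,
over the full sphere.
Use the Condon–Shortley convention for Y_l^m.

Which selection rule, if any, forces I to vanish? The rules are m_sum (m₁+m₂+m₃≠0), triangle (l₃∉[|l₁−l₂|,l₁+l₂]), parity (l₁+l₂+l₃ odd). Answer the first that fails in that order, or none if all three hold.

none

m₁+m₂+m₃ = 2 − 3 + 1 = 0  ✓
triangle: |6−5|=1 ≤ l₃=7 ≤ 6+5=11  ✓
parity: l₁+l₂+l₃ = 18 is even  ✓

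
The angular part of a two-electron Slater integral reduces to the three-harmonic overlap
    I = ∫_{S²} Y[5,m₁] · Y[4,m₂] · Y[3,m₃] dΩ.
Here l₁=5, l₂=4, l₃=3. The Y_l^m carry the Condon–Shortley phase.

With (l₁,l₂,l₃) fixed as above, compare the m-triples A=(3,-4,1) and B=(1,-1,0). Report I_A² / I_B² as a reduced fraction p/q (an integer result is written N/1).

l's match ⇒ only the (l;m) 3-j factors differ between A and B.
A: triangle coeff Δ(5,4,3) = 1/180180; Σ_t [0,0]: t=0:+1/5760 = 1/5760; (3j)²=56/2145 [(5 4 3; 3 -4 1)], sign=+1
B: triangle coeff Δ(5,4,3) = 1/180180; Σ_t [1,3]: t=1:−1/1440 t=2:+1/192 t=3:−1/432 = 19/8640; (3j)²=361/30030 [(5 4 3; 1 -1 0)], sign=-1
I_A²/I_B² = (56/2145)/(361/30030) = 784/361

784/361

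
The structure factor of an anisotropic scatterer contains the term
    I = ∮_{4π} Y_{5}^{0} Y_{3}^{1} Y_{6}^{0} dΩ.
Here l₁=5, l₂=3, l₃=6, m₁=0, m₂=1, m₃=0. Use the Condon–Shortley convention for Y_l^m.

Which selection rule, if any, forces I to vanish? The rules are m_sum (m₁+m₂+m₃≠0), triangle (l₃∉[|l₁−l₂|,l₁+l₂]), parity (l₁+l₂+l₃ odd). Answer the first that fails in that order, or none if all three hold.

m_sum

m₁+m₂+m₃ = 0 + 1 + 0 = 1  ✗
triangle: |5−3|=2 ≤ l₃=6 ≤ 5+3=8
parity: l₁+l₂+l₃ = 14 is even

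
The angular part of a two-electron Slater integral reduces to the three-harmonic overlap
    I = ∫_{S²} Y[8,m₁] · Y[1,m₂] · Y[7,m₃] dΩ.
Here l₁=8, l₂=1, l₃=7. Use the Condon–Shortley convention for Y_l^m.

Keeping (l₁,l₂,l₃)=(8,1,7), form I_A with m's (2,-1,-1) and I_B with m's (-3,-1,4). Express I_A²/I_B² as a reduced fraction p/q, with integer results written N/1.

Shared (l₁,l₂,l₃)=(8,1,7): N and (l;000)² cancel in I_A²/I_B².
A: Δ = 2!·14!·0!/17! = 1/2040; Racah Σ t=0..0: t=0:+1/58060800 = 1/58060800; ⇒ 3j(8 1 7; 2 -1 -1)² = 3/136, sgn +1
B: Δ = 2!·14!·0!/17! = 1/2040; Racah Σ t=0..0: t=0:+1/479001600 = 1/479001600; ⇒ 3j(8 1 7; -3 -1 4)² = 1/204, sgn -1
I_A²/I_B² = (3/136)/(1/204) = 9/2

9/2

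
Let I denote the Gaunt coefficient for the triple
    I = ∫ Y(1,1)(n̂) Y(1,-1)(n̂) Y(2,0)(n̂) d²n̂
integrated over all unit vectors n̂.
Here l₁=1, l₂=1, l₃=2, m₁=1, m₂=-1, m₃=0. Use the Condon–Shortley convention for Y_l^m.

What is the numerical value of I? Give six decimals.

Checks pass: Σm=0; 4 even; l₃=2∈[0,2].
(2·1+1)(2·1+1)(2·2+1) = 45
Δ: 0! 2! 2! / 5! → 1/30
sum: t=0:+1/1 = 1/1
3j²(1 1 2; 0 0 0) = Δ·Π!·Σ² = 2/15  (sign +1)
sum: t=0:+1/4 = 1/4
3j²(1 1 2; 1 -1 0) = Δ·Π!·Σ² = 1/30  (sign +1)
combine: 4πI² = 45·2/15·1/30 = 1/5
take √, sign +1: I = 0.12615663

0.126157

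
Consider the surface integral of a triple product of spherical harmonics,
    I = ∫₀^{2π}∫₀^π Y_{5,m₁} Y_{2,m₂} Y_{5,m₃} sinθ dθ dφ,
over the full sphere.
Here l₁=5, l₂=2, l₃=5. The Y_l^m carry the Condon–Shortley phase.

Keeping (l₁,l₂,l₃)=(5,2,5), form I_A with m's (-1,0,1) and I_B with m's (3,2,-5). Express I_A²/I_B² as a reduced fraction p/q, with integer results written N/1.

27/10

l's match ⇒ only the (l;m) 3-j factors differ between A and B.
A: triangle coeff Δ(5,2,5) = 1/38610; Σ_t [0,2]: t=0:+1/5760 t=1:−1/720 t=2:+1/2304 = -1/1280; (3j)²=27/1430 [(5 2 5; -1 0 1)], sign=-1
B: triangle coeff Δ(5,2,5) = 1/38610; Σ_t [2,2]: t=2:+1/161280 = 1/161280; (3j)²=1/143 [(5 2 5; 3 2 -5)], sign=+1
I_A²/I_B² = (27/1430)/(1/143) = 27/10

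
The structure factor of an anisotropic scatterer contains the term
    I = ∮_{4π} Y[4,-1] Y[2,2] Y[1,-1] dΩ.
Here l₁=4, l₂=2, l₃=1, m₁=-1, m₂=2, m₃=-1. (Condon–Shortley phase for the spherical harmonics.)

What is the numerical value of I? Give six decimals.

0.000000

triangle: need 2≤l₃≤6, have 1; I=0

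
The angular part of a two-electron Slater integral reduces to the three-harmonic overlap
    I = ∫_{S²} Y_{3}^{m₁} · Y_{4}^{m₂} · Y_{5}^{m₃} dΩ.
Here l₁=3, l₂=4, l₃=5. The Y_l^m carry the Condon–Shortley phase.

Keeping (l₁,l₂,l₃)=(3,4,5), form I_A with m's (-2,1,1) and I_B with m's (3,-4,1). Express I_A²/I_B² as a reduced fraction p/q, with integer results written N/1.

625/84

Shared (l₁,l₂,l₃)=(3,4,5): N and (l;000)² cancel in I_A²/I_B².
A: Δ = 2!·4!·6!/13! = 1/180180; Racah Σ t=1..2: t=1:−1/1152 t=2:+1/432 = 5/3456; ⇒ 3j(3 4 5; -2 1 1)² = 625/36036, sgn +1
B: Δ = 2!·4!·6!/13! = 1/180180; Racah Σ t=0..0: t=0:+1/34560 = 1/34560; ⇒ 3j(3 4 5; 3 -4 1)² = 1/429, sgn +1
I_A²/I_B² = (625/36036)/(1/429) = 625/84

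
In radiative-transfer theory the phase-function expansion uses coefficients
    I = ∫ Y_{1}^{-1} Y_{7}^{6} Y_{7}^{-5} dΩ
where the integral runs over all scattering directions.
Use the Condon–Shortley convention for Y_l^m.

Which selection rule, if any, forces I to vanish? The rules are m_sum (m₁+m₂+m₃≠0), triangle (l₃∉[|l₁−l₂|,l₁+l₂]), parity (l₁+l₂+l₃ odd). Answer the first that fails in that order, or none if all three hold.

parity

azimuthal sum: -1 + 6 − 5 = 0  ✓
6 ≤ 7 ≤ 8 (triangle on l)  ✓
L = 1 + 7 + 7 = 15 (odd)  ✗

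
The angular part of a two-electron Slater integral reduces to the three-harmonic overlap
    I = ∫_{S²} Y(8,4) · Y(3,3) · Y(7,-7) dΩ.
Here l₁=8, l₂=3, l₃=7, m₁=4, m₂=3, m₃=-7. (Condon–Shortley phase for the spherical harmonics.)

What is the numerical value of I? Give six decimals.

-0.020973

m-sum 0 ✓  L=18 even ✓  5≤7≤11 ✓
Π(2lᵢ+1) = 17×7×15 = 1785
triangle coeff Δ(8,3,7) = 1/5290740
Σ_t [1,3]: t=1:−1/7257600 t=2:+1/2073600 t=3:−1/7257600 = 1/4838400
(3j)²=252/20995 [(8 3 7; 0 0 0)], sign=-1
Σ_t [4,4]: t=4:+1/22992076800 = 1/22992076800
(3j)²=1/3876 [(8 3 7; 4 3 -7)], sign=+1
⇒ 4πI² = 441/79781
I = (-1)√(441/79781/(4π)) = -0.02097320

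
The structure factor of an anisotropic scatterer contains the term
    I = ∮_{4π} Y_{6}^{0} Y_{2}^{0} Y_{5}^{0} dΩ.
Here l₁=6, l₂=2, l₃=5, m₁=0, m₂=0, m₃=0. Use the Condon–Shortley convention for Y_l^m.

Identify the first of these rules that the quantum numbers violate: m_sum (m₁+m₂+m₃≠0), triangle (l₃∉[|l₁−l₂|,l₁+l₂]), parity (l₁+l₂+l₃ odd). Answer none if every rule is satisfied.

Σmᵢ = 0  ✓
l₃∈[|l₁−l₂|,l₁+l₂]=[4,8], have l₃=5  ✓
Σlᵢ = 13 ⇒ odd  ✗

parity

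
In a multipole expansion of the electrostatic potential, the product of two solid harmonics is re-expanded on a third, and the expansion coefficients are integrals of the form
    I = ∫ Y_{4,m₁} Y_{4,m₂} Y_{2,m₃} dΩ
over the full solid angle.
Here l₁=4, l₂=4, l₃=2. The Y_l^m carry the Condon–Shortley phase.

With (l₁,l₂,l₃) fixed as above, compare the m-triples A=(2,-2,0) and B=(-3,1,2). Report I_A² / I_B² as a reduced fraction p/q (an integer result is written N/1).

Same 4,4,2: normalisation and zero-m 3j drop out of the ratio.
A: Δ: 6! 2! 2! / 11! → 1/13860; sum: t=0:+1/2880 t=1:−1/120 t=2:+1/192 = -1/360; 3j²(4 4 2; 2 -2 0) = Δ·Π!·Σ² = 16/3465  (sign -1)
B: Δ: 6! 2! 2! / 11! → 1/13860; sum: t=5:−1/480 = -1/480; 3j²(4 4 2; -3 1 2) = Δ·Π!·Σ² = 3/110  (sign -1)
I_A²/I_B² = (16/3465)/(3/110) = 32/189

32/189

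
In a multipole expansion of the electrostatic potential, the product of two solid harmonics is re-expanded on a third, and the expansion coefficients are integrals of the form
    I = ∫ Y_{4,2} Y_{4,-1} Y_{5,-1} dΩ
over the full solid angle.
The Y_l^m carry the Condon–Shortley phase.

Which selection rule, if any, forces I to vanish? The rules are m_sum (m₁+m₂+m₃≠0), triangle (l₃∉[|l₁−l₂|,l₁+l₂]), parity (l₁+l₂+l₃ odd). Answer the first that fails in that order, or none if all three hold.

parity

Σmᵢ = 0  ✓
l₃∈[|l₁−l₂|,l₁+l₂]=[0,8], have l₃=5  ✓
Σlᵢ = 13 ⇒ odd  ✗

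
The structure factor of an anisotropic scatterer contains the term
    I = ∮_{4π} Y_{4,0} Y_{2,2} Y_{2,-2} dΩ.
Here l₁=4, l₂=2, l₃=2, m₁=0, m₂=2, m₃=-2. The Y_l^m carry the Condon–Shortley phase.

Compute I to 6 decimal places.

m-sum 0 ✓  L=8 even ✓  2≤2≤6 ✓
Π(2lᵢ+1) = 9×5×5 = 225
triangle coeff Δ(4,2,2) = 1/630
Σ_t [2,2]: t=2:+1/16 = 1/16
(3j)²=2/35 [(4 2 2; 0 0 0)], sign=+1
Σ_t [4,4]: t=4:+1/576 = 1/576
(3j)²=1/630 [(4 2 2; 0 2 -2)], sign=+1
⇒ 4πI² = 1/49
I = (+1)√(1/49/(4π)) = 0.04029926

0.040299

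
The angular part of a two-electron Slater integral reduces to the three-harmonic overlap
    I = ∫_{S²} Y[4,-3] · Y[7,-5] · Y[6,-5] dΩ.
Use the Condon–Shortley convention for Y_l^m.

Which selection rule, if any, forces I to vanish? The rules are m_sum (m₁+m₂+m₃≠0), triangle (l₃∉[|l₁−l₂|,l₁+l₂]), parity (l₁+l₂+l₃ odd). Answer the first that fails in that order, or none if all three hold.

m₁+m₂+m₃ = -3 − 5 − 5 = -13  ✗
triangle: |4−7|=3 ≤ l₃=6 ≤ 4+7=11
parity: l₁+l₂+l₃ = 17 is odd

m_sum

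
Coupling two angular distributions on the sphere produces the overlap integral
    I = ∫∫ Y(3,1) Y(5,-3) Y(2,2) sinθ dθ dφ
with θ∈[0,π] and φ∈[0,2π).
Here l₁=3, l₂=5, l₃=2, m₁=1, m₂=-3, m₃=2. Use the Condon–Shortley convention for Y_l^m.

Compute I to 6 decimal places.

Checks pass: Σm=0; 10 even; l₃=2∈[2,8].
(2·3+1)(2·5+1)(2·2+1) = 385
Δ: 6! 0! 4! / 11! → 1/2310
sum: t=3:−1/144 = -1/144
3j²(3 5 2; 0 0 0) = Δ·Π!·Σ² = 10/231  (sign -1)
sum: t=2:+1/1152 = 1/1152
3j²(3 5 2; 1 -3 2) = Δ·Π!·Σ² = 1/33  (sign +1)
combine: 4πI² = 385·10/231·1/33 = 50/99
take √, sign -1: I = -0.20047604

-0.200476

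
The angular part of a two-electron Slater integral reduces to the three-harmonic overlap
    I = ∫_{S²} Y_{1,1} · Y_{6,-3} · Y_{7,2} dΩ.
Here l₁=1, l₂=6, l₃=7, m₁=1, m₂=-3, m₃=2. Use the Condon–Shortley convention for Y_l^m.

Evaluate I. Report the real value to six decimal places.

Checks pass: Σm=0; 14 even; l₃=7∈[5,7].
(2·1+1)(2·6+1)(2·7+1) = 585
Δ: 0! 2! 12! / 15! → 1/1365
sum: t=0:+1/518400 = 1/518400
3j²(1 6 7; 0 0 0) = Δ·Π!·Σ² = 7/195  (sign -1)
sum: t=0:+1/4354560 = 1/4354560
3j²(1 6 7; 1 -3 2) = Δ·Π!·Σ² = 2/273  (sign -1)
combine: 4πI² = 585·7/195·2/273 = 2/13
take √, sign +1: I = 0.11064668

0.110647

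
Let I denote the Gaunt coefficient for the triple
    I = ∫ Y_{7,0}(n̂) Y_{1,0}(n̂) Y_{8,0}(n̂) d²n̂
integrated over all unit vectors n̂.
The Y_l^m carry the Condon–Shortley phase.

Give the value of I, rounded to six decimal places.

0.244780

Rules hold: Σm=0, L=16 even, 6≤8≤8.
N = 15·3·17 = 765
Δ = 0!·14!·2!/17! = 1/2040
Racah Σ t=0..0: t=0:+1/25401600 = 1/25401600
⇒ 3j(7 1 8; 0 0 0)² = 8/255, sgn +1
(m-triple is (0,0,0) — same symbol as above.)
4πI² = N·(3j₀)²·(3jₘ)² = 64/85
I = +1·√(0.752941/4π) = 0.24477981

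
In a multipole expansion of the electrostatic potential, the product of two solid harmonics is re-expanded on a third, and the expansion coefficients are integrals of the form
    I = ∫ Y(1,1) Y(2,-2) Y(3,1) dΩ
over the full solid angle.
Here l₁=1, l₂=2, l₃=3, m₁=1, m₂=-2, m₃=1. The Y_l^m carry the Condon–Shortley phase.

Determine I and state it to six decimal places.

Rules hold: Σm=0, L=6 even, 1≤3≤3.
N = 3·5·7 = 105
Δ = 0!·2!·4!/7! = 1/105
Racah Σ t=0..0: t=0:+1/4 = 1/4
⇒ 3j(1 2 3; 0 0 0)² = 3/35, sgn -1
Racah Σ t=0..0: t=0:+1/48 = 1/48
⇒ 3j(1 2 3; 1 -2 1)² = 1/105, sgn +1
4πI² = N·(3j₀)²·(3jₘ)² = 3/35
I = -1·√(0.0857143/4π) = -0.08258890

-0.082589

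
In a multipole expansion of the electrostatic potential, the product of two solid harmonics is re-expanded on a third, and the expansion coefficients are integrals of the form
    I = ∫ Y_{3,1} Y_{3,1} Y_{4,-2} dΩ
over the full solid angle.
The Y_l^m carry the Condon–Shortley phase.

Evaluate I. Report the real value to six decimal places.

0.162193

m-sum 0 ✓  L=10 even ✓  0≤4≤6 ✓
Π(2lᵢ+1) = 7×7×9 = 441
triangle coeff Δ(3,3,4) = 1/34650
Σ_t [0,2]: t=0:+1/72 t=1:−1/16 t=2:+1/72 = -5/144
(3j)²=2/77 [(3 3 4; 0 0 0)], sign=-1
Σ_t [0,2]: t=0:+1/192 t=1:−1/36 t=2:+1/192 = -5/288
(3j)²=20/693 [(3 3 4; 1 1 -2)], sign=-1
⇒ 4πI² = 40/121
I = (+1)√(40/121/(4π)) = 0.16219310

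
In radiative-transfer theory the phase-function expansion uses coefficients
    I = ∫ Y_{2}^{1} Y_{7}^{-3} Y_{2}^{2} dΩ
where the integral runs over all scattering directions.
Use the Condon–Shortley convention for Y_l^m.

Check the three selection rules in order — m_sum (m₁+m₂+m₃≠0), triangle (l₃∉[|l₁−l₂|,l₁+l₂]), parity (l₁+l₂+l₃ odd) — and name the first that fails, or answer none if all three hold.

triangle

azimuthal sum: 1 − 3 + 2 = 0  ✓
5 ≤ 2 ≤ 9 (triangle on l)  ✗
L = 2 + 7 + 2 = 11 (odd)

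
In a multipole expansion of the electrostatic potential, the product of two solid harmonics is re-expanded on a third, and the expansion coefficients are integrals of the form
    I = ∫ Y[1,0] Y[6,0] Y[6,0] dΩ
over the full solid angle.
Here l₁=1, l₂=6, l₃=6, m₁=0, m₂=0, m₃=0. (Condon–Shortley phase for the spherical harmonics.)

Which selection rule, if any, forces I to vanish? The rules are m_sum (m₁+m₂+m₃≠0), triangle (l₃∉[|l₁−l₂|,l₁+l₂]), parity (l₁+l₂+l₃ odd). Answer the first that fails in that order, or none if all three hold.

Σmᵢ = 0  ✓
l₃∈[|l₁−l₂|,l₁+l₂]=[5,7], have l₃=6  ✓
Σlᵢ = 13 ⇒ odd  ✗

parity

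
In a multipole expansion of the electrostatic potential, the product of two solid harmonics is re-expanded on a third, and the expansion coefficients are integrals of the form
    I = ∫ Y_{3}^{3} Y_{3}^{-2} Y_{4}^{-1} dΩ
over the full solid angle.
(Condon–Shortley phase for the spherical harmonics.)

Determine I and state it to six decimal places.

m-sum 0 ✓  L=10 even ✓  0≤4≤6 ✓
Π(2lᵢ+1) = 7×7×9 = 441
triangle coeff Δ(3,3,4) = 1/34650
Σ_t [0,2]: t=0:+1/72 t=1:−1/16 t=2:+1/72 = -5/144
(3j)²=2/77 [(3 3 4; 0 0 0)], sign=-1
Σ_t [0,0]: t=0:+1/288 = 1/288
(3j)²=5/231 [(3 3 4; 3 -2 -1)], sign=-1
⇒ 4πI² = 30/121
I = (+1)√(30/121/(4π)) = 0.14046335

0.140463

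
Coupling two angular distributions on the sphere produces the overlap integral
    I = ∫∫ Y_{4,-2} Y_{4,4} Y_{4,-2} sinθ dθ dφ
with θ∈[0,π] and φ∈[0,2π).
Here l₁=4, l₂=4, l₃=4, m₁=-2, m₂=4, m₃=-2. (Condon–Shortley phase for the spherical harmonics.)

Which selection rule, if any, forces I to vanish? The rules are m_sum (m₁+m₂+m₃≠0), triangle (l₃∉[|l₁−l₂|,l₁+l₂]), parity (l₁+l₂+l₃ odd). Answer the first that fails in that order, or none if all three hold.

azimuthal sum: -2 + 4 − 2 = 0  ✓
0 ≤ 4 ≤ 8 (triangle on l)  ✓
L = 4 + 4 + 4 = 12 (even)  ✓

none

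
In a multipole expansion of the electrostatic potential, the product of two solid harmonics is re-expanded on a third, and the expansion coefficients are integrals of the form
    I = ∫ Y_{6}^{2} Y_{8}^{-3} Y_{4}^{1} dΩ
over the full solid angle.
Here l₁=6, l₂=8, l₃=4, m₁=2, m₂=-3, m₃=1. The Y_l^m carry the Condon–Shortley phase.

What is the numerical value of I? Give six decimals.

-0.137123

Rules hold: Σm=0, L=18 even, 2≤4≤14.
N = 13·17·9 = 1989
Δ = 10!·2!·6!/19! = 1/23279256
Racah Σ t=4..6: t=4:+1/1658880 t=5:−1/518400 t=6:+1/1658880 = -1/1382400
⇒ 3j(6 8 4; 0 0 0)² = 504/46189, sgn -1
Racah Σ t=2..4: t=2:+1/5806080 t=3:−1/1451520 t=4:+1/4147200 = -1/3628800
⇒ 3j(6 8 4; 2 -3 1)² = 320/29393, sgn +1
4πI² = N·(3j₀)²·(3jₘ)² = 207360/877591
I = -1·√(0.236283/4π) = -0.13712337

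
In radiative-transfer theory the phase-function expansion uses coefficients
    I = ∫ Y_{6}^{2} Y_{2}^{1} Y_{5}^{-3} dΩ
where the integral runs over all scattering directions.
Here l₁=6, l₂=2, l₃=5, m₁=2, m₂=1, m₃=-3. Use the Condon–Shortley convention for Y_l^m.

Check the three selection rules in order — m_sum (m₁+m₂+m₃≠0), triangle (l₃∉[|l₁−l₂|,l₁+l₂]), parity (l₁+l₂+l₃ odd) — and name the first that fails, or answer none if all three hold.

m₁+m₂+m₃ = 2 + 1 − 3 = 0  ✓
triangle: |6−2|=4 ≤ l₃=5 ≤ 6+2=8  ✓
parity: l₁+l₂+l₃ = 13 is odd  ✗

parity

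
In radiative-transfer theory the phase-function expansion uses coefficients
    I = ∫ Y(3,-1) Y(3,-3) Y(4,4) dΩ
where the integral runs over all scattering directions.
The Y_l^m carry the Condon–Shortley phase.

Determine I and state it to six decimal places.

Checks pass: Σm=0; 10 even; l₃=4∈[0,6].
(2·3+1)(2·3+1)(2·4+1) = 441
Δ: 2! 4! 4! / 11! → 1/34650
sum: t=0:+1/72 t=1:−1/16 t=2:+1/72 = -5/144
3j²(3 3 4; 0 0 0) = Δ·Π!·Σ² = 2/77  (sign -1)
sum: t=0:+1/1152 = 1/1152
3j²(3 3 4; -1 -3 4) = Δ·Π!·Σ² = 1/33  (sign +1)
combine: 4πI² = 441·2/77·1/33 = 42/121
take √, sign -1: I = -0.16619847

-0.166198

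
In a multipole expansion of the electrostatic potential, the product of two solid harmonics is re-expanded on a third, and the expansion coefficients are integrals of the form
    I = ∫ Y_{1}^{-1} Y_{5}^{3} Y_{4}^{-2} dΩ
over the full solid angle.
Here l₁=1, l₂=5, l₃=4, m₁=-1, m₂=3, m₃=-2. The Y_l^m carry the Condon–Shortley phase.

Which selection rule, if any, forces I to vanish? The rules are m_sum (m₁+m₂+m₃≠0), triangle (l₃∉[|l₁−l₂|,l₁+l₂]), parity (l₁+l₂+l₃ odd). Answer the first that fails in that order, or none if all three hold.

none

azimuthal sum: -1 + 3 − 2 = 0  ✓
4 ≤ 4 ≤ 6 (triangle on l)  ✓
L = 1 + 5 + 4 = 10 (even)  ✓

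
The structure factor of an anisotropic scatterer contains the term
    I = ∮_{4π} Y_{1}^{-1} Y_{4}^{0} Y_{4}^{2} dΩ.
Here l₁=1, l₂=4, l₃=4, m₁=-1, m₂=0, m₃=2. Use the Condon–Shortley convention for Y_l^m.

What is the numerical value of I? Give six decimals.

0.000000

m-sum = -1 + 0 + 2 = 1 ≠ 0 ⇒ I = 0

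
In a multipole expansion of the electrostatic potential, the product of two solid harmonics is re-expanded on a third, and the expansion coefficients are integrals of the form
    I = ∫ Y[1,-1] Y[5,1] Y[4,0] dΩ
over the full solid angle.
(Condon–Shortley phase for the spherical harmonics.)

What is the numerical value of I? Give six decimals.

-0.190188

Checks pass: Σm=0; 10 even; l₃=4∈[4,6].
(2·1+1)(2·5+1)(2·4+1) = 297
Δ: 2! 0! 8! / 11! → 1/495
sum: t=1:−1/576 = -1/576
3j²(1 5 4; 0 0 0) = Δ·Π!·Σ² = 5/99  (sign -1)
sum: t=2:+1/1152 = 1/1152
3j²(1 5 4; -1 1 0) = Δ·Π!·Σ² = 1/33  (sign +1)
combine: 4πI² = 297·5/99·1/33 = 5/11
take √, sign -1: I = -0.19018827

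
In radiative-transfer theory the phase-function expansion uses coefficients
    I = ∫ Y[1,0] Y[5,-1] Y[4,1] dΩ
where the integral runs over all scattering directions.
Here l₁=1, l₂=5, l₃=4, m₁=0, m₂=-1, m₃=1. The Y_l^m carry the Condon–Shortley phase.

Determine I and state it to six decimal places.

Checks pass: Σm=0; 10 even; l₃=4∈[4,6].
(2·1+1)(2·5+1)(2·4+1) = 297
Δ: 2! 0! 8! / 11! → 1/495
sum: t=1:−1/576 = -1/576
3j²(1 5 4; 0 0 0) = Δ·Π!·Σ² = 5/99  (sign -1)
sum: t=1:−1/720 = -1/720
3j²(1 5 4; 0 -1 1) = Δ·Π!·Σ² = 8/165  (sign +1)
combine: 4πI² = 297·5/99·8/165 = 8/11
take √, sign -1: I = -0.24057125

-0.240571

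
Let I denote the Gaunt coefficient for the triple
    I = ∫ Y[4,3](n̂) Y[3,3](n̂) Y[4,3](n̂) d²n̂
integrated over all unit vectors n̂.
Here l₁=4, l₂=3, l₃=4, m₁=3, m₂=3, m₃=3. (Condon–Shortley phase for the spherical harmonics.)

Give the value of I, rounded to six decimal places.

0.000000

Σmᵢ = 9 ≠ 0, so the φ-integral vanishes; I = 0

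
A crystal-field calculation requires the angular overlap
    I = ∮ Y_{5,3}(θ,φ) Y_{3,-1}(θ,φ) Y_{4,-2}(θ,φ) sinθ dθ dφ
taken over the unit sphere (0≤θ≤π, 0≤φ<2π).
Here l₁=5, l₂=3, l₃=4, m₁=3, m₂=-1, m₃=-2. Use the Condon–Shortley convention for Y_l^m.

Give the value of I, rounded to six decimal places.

Rules hold: Σm=0, L=12 even, 2≤4≤8.
N = 11·7·9 = 693
Δ = 4!·6!·2!/13! = 1/180180
Racah Σ t=1..3: t=1:−1/576 t=2:+1/144 t=3:−1/576 = 1/288
⇒ 3j(5 3 4; 0 0 0)² = 20/1001, sgn +1
Racah Σ t=0..2: t=0:+1/2304 t=1:−1/720 t=2:+1/5760 = -1/1280
⇒ 3j(5 3 4; 3 -1 -2)² = 27/1430, sgn -1
4πI² = N·(3j₀)²·(3jₘ)² = 486/1859
I = -1·√(0.261431/4π) = -0.14423595

-0.144236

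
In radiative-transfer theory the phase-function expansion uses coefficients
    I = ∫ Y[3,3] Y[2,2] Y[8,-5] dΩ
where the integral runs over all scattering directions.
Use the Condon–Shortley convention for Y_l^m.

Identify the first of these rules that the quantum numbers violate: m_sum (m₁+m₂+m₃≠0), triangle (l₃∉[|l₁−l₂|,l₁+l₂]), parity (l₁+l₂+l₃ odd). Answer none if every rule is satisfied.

triangle

Σmᵢ = 0  ✓
l₃∈[|l₁−l₂|,l₁+l₂]=[1,5], have l₃=8  ✗
Σlᵢ = 13 ⇒ odd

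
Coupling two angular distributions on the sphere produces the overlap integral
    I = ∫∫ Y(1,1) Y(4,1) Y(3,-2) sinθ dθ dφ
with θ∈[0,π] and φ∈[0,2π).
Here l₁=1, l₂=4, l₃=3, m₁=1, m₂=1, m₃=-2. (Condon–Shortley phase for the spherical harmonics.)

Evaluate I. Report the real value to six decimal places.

m-sum 0 ✓  L=8 even ✓  3≤3≤5 ✓
Π(2lᵢ+1) = 3×9×7 = 189
triangle coeff Δ(1,4,3) = 1/252
Σ_t [1,1]: t=1:−1/36 = -1/36
(3j)²=4/63 [(1 4 3; 0 0 0)], sign=+1
Σ_t [0,0]: t=0:+1/240 = 1/240
(3j)²=1/84 [(1 4 3; 1 1 -2)], sign=-1
⇒ 4πI² = 1/7
I = (-1)√(1/7/(4π)) = -0.10662181

-0.106622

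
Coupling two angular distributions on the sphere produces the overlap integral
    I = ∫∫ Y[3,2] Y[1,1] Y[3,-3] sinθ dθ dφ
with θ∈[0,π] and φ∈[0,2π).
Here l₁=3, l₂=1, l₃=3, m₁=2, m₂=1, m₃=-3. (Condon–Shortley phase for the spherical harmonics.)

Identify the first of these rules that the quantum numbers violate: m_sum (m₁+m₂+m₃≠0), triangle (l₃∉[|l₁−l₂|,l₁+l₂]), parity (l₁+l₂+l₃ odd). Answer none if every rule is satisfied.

azimuthal sum: 2 + 1 − 3 = 0  ✓
2 ≤ 3 ≤ 4 (triangle on l)  ✓
L = 3 + 1 + 3 = 7 (odd)  ✗

parity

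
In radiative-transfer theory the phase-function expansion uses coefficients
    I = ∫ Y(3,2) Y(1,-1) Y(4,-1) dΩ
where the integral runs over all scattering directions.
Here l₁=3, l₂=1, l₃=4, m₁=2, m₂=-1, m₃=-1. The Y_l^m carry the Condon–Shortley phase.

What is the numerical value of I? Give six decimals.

-0.106622

m-sum 0 ✓  L=8 even ✓  2≤4≤4 ✓
Π(2lᵢ+1) = 7×3×9 = 189
triangle coeff Δ(3,1,4) = 1/252
Σ_t [0,0]: t=0:+1/36 = 1/36
(3j)²=4/63 [(3 1 4; 0 0 0)], sign=+1
Σ_t [0,0]: t=0:+1/240 = 1/240
(3j)²=1/84 [(3 1 4; 2 -1 -1)], sign=-1
⇒ 4πI² = 1/7
I = (-1)√(1/7/(4π)) = -0.10662181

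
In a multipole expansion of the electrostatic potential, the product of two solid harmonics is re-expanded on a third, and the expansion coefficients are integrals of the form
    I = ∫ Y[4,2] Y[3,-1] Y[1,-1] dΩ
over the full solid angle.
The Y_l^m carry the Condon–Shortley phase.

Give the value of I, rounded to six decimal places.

Checks pass: Σm=0; 8 even; l₃=1∈[1,7].
(2·4+1)(2·3+1)(2·1+1) = 189
Δ: 6! 2! 0! / 9! → 1/252
sum: t=3:−1/36 = -1/36
3j²(4 3 1; 0 0 0) = Δ·Π!·Σ² = 4/63  (sign +1)
sum: t=2:+1/96 = 1/96
3j²(4 3 1; 2 -1 -1) = Δ·Π!·Σ² = 5/84  (sign +1)
combine: 4πI² = 189·4/63·5/84 = 5/7
take √, sign +1: I = 0.23841361

0.238414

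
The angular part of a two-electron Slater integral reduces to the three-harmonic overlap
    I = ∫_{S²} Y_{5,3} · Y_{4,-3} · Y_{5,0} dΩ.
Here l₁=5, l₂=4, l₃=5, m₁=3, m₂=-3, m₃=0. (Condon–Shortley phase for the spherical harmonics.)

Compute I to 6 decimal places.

0.130198

Rules hold: Σm=0, L=14 even, 1≤5≤9.
N = 11·9·11 = 1089
Δ = 4!·6!·4!/15! = 1/3153150
Racah Σ t=0..4: t=0:+1/69120 t=1:−1/1728 t=2:+1/576 t=3:−1/1728 t=4:+1/69120 = 7/11520
⇒ 3j(5 4 5; 0 0 0)² = 2/143, sgn -1
Racah Σ t=0..1: t=0:+1/6912 t=1:−1/17280 = 1/11520
⇒ 3j(5 4 5; 3 -3 0)² = 2/143, sgn -1
4πI² = N·(3j₀)²·(3jₘ)² = 36/169
I = +1·√(0.213018/4π) = 0.13019760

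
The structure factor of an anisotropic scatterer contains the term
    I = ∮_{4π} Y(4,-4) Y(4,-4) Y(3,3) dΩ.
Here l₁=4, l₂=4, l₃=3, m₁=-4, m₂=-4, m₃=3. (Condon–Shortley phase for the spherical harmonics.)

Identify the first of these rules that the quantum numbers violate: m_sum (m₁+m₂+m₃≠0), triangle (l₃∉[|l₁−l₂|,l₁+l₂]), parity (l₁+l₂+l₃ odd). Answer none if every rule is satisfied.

azimuthal sum: -4 − 4 + 3 = -5  ✗
0 ≤ 3 ≤ 8 (triangle on l)
L = 4 + 4 + 3 = 11 (odd)

m_sum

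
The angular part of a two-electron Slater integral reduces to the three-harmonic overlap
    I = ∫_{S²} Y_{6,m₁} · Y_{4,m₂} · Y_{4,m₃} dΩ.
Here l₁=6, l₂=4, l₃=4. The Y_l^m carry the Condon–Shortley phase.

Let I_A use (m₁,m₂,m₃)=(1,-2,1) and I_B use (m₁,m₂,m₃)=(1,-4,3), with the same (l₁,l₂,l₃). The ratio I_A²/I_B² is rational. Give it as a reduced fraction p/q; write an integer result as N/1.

9/4

Same 6,4,4: normalisation and zero-m 3j drop out of the ratio.
A: Δ: 6! 6! 2! / 15! → 1/1261260; sum: t=0:+1/172800 t=1:−1/5760 t=2:+1/3456 = 7/57600; 3j²(6 4 4; 1 -2 1) = Δ·Π!·Σ² = 21/2860  (sign -1)
B: Δ: 6! 6! 2! / 15! → 1/1261260; sum: t=0:+1/172800 = 1/172800; 3j²(6 4 4; 1 -4 3) = Δ·Π!·Σ² = 7/2145  (sign -1)
I_A²/I_B² = (21/2860)/(7/2145) = 9/4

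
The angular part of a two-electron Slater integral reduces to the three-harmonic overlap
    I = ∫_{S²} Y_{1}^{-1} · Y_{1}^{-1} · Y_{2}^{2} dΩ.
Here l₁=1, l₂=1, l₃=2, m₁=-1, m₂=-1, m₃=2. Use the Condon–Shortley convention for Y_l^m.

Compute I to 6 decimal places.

0.309019

m-sum 0 ✓  L=4 even ✓  0≤2≤2 ✓
Π(2lᵢ+1) = 3×3×5 = 45
triangle coeff Δ(1,1,2) = 1/30
Σ_t [0,0]: t=0:+1/1 = 1/1
(3j)²=2/15 [(1 1 2; 0 0 0)], sign=+1
Σ_t [0,0]: t=0:+1/4 = 1/4
(3j)²=1/5 [(1 1 2; -1 -1 2)], sign=+1
⇒ 4πI² = 6/5
I = (+1)√(6/5/(4π)) = 0.30901936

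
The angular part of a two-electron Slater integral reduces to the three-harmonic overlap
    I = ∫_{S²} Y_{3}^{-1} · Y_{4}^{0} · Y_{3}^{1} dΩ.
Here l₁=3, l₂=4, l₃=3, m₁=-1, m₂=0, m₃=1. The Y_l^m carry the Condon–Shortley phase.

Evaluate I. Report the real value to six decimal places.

m-sum 0 ✓  L=10 even ✓  1≤3≤7 ✓
Π(2lᵢ+1) = 7×9×7 = 441
triangle coeff Δ(3,4,3) = 1/34650
Σ_t [1,3]: t=1:−1/72 t=2:+1/16 t=3:−1/72 = 5/144
(3j)²=2/77 [(3 4 3; 0 0 0)], sign=-1
Σ_t [2,4]: t=2:+1/32 t=3:−1/36 t=4:+1/1152 = 5/1152
(3j)²=1/1386 [(3 4 3; -1 0 1)], sign=+1
⇒ 4πI² = 1/121
I = (-1)√(1/121/(4π)) = -0.02564498

-0.025645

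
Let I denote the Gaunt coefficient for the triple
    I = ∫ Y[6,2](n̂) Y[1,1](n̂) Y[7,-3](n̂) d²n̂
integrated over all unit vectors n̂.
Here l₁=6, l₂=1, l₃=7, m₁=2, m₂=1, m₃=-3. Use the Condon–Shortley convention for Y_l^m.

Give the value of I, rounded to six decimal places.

m-sum 0 ✓  L=14 even ✓  5≤7≤7 ✓
Π(2lᵢ+1) = 13×3×15 = 585
triangle coeff Δ(6,1,7) = 1/1365
Σ_t [0,0]: t=0:+1/518400 = 1/518400
(3j)²=7/195 [(6 1 7; 0 0 0)], sign=-1
Σ_t [0,0]: t=0:+1/1935360 = 1/1935360
(3j)²=3/91 [(6 1 7; 2 1 -3)], sign=+1
⇒ 4πI² = 9/13
I = (-1)√(9/13/(4π)) = -0.23471705

-0.234717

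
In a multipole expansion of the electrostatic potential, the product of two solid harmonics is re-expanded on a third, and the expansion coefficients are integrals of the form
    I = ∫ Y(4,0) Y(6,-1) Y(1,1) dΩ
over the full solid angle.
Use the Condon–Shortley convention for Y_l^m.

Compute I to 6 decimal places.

l₃=1 ∉ [2,10] — triangle fails ⇒ I = 0

0.000000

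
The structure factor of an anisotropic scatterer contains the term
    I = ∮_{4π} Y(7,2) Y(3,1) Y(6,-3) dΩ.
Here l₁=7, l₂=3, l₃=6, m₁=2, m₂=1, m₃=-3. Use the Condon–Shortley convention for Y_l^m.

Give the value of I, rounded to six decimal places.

Checks pass: Σm=0; 16 even; l₃=6∈[4,10].
(2·7+1)(2·3+1)(2·6+1) = 1365
Δ: 4! 10! 2! / 17! → 1/2042040
sum: t=1:−1/207360 t=2:+1/57600 t=3:−1/207360 = 1/129600
3j²(7 3 6; 0 0 0) = Δ·Π!·Σ² = 168/12155  (sign +1)
sum: t=2:+1/241920 t=3:−1/483840 t=4:+1/17418240 = 37/17418240
3j²(7 3 6; 2 1 -3) = Δ·Π!·Σ² = 1369/136136  (sign -1)
combine: 4πI² = 1365·168/12155·1369/136136 = 86247/454597
take √, sign -1: I = -0.12287224

-0.122872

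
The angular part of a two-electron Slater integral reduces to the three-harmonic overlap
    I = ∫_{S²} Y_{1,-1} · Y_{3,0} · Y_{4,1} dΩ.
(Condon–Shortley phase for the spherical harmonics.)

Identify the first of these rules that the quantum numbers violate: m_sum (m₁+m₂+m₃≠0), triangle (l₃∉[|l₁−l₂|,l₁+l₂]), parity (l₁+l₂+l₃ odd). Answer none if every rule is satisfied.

none

azimuthal sum: -1 + 0 + 1 = 0  ✓
2 ≤ 4 ≤ 4 (triangle on l)  ✓
L = 1 + 3 + 4 = 8 (even)  ✓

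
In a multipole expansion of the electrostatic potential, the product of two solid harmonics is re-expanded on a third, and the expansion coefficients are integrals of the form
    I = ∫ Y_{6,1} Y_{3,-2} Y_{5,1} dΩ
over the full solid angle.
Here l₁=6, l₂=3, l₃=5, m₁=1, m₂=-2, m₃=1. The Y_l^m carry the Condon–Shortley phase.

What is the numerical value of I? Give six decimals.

Rules hold: Σm=0, L=14 even, 3≤5≤9.
N = 13·7·11 = 1001
Δ = 4!·8!·2!/15! = 1/675675
Racah Σ t=1..3: t=1:−1/8640 t=2:+1/2304 t=3:−1/8640 = 7/34560
⇒ 3j(6 3 5; 0 0 0)² = 7/429, sgn -1
Racah Σ t=0..1: t=0:+1/17280 t=1:−1/6912 = -1/11520
⇒ 3j(6 3 5; 1 -2 1)² = 2/143, sgn -1
4πI² = N·(3j₀)²·(3jₘ)² = 98/429
I = +1·√(0.228438/4π) = 0.13482780

0.134828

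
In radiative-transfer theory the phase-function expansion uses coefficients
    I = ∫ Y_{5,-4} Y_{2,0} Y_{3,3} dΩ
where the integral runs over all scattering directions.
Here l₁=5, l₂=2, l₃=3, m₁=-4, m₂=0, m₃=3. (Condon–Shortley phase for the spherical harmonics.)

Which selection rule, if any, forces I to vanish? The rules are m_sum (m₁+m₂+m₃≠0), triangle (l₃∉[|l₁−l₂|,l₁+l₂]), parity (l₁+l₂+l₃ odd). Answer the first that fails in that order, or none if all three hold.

m_sum

azimuthal sum: -4 + 0 + 3 = -1  ✗
3 ≤ 3 ≤ 7 (triangle on l)
L = 5 + 2 + 3 = 10 (even)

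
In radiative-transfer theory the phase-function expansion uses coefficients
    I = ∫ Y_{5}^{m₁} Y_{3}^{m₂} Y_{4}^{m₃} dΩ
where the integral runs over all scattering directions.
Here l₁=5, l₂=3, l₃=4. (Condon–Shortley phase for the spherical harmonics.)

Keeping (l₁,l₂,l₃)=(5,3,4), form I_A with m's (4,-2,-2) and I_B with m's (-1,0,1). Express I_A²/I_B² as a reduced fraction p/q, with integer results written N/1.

Same 5,3,4: normalisation and zero-m 3j drop out of the ratio.
A: Δ: 4! 6! 2! / 13! → 1/180180; sum: t=0:+1/2880 t=1:−1/8640 = 1/4320; 3j²(5 3 4; 4 -2 -2) = Δ·Π!·Σ² = 8/429  (sign +1)
B: Δ: 4! 6! 2! / 13! → 1/180180; sum: t=1:−1/1440 t=2:+1/192 t=3:−1/432 = 19/8640; 3j²(5 3 4; -1 0 1) = Δ·Π!·Σ² = 361/30030  (sign -1)
I_A²/I_B² = (8/429)/(361/30030) = 560/361

560/361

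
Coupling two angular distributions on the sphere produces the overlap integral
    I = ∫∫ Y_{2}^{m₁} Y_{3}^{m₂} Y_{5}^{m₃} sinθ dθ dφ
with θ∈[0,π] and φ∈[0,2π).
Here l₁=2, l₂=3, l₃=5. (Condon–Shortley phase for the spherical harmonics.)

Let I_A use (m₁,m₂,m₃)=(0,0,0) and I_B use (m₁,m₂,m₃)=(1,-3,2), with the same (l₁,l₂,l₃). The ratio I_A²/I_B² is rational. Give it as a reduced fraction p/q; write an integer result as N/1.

Same 2,3,5: normalisation and zero-m 3j drop out of the ratio.
A: Δ: 0! 4! 6! / 11! → 1/2310; sum: t=0:+1/144 = 1/144; 3j²(2 3 5; 0 0 0) = Δ·Π!·Σ² = 10/231  (sign -1)
B: Δ: 0! 4! 6! / 11! → 1/2310; sum: t=0:+1/4320 = 1/4320; 3j²(2 3 5; 1 -3 2) = Δ·Π!·Σ² = 1/330  (sign -1)
I_A²/I_B² = (10/231)/(1/330) = 100/7

100/7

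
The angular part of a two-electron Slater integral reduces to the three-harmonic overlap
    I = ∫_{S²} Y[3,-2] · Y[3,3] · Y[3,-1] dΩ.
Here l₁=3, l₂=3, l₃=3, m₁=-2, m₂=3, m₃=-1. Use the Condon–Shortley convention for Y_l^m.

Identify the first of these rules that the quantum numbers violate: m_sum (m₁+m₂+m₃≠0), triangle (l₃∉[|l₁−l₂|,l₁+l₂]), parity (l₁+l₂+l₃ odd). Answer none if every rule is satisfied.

Σmᵢ = 0  ✓
l₃∈[|l₁−l₂|,l₁+l₂]=[0,6], have l₃=3  ✓
Σlᵢ = 9 ⇒ odd  ✗

parity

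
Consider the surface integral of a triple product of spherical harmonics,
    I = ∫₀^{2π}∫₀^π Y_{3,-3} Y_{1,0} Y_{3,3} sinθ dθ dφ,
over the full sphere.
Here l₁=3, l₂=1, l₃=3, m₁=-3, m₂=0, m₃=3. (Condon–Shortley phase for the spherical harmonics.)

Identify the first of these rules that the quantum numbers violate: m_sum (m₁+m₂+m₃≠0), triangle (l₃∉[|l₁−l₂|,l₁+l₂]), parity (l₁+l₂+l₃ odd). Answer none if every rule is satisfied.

parity

azimuthal sum: -3 + 0 + 3 = 0  ✓
2 ≤ 3 ≤ 4 (triangle on l)  ✓
L = 3 + 1 + 3 = 7 (odd)  ✗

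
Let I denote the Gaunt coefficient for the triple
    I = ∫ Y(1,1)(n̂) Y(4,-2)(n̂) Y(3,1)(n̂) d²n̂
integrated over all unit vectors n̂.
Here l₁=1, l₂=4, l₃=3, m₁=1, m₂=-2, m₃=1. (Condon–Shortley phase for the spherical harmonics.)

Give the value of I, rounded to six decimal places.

0.238414

Checks pass: Σm=0; 8 even; l₃=3∈[3,5].
(2·1+1)(2·4+1)(2·3+1) = 189
Δ: 2! 0! 6! / 9! → 1/252
sum: t=1:−1/36 = -1/36
3j²(1 4 3; 0 0 0) = Δ·Π!·Σ² = 4/63  (sign +1)
sum: t=0:+1/96 = 1/96
3j²(1 4 3; 1 -2 1) = Δ·Π!·Σ² = 5/84  (sign +1)
combine: 4πI² = 189·4/63·5/84 = 5/7
take √, sign +1: I = 0.23841361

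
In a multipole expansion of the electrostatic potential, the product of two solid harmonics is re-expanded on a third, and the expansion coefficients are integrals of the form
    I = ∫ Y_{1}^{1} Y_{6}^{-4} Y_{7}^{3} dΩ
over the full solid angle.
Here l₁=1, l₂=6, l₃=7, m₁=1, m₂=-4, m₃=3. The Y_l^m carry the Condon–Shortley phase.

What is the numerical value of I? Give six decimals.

m-sum 0 ✓  L=14 even ✓  5≤7≤7 ✓
Π(2lᵢ+1) = 3×13×15 = 585
triangle coeff Δ(1,6,7) = 1/1365
Σ_t [0,0]: t=0:+1/518400 = 1/518400
(3j)²=7/195 [(1 6 7; 0 0 0)], sign=-1
Σ_t [0,0]: t=0:+1/14515200 = 1/14515200
(3j)²=2/455 [(1 6 7; 1 -4 3)], sign=+1
⇒ 4πI² = 6/65
I = (-1)√(6/65/(4π)) = -0.08570655

-0.085707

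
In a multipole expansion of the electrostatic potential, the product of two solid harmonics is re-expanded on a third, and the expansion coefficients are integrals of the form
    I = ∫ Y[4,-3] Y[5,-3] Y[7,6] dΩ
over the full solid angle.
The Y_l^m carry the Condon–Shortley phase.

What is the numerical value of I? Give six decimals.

0.136138

Rules hold: Σm=0, L=16 even, 1≤7≤9.
N = 9·11·15 = 1485
Δ = 2!·6!·8!/17! = 1/6126120
Racah Σ t=0..2: t=0:+1/69120 t=1:−1/20736 t=2:+1/69120 = -1/51840
⇒ 3j(4 5 7; 0 0 0)² = 280/21879, sgn +1
Racah Σ t=1..2: t=1:−1/3628800 t=2:+1/9676800 = -1/5806080
⇒ 3j(4 5 7; -3 -3 6)² = 5/408, sgn +1
4πI² = N·(3j₀)²·(3jₘ)² = 875/3757
I = +1·√(0.232899/4π) = 0.13613773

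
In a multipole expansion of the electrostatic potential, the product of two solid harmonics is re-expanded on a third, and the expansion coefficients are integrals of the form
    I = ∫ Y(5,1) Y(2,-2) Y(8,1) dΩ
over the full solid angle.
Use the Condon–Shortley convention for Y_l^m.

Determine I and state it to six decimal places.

0.000000

l₃=8 ∉ [3,7] — triangle fails ⇒ I = 0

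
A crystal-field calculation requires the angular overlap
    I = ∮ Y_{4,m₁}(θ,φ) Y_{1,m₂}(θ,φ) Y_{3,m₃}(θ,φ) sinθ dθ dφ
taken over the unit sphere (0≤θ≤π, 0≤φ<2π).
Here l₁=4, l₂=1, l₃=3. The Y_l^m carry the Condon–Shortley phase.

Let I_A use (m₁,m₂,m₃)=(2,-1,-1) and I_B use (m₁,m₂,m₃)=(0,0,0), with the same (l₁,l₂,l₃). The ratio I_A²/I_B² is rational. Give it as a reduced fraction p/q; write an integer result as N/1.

Shared (l₁,l₂,l₃)=(4,1,3): N and (l;000)² cancel in I_A²/I_B².
A: Δ = 2!·6!·0!/9! = 1/252; Racah Σ t=0..0: t=0:+1/96 = 1/96; ⇒ 3j(4 1 3; 2 -1 -1)² = 5/84, sgn +1
B: Δ = 2!·6!·0!/9! = 1/252; Racah Σ t=1..1: t=1:−1/36 = -1/36; ⇒ 3j(4 1 3; 0 0 0)² = 4/63, sgn +1
I_A²/I_B² = (5/84)/(4/63) = 15/16

15/16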